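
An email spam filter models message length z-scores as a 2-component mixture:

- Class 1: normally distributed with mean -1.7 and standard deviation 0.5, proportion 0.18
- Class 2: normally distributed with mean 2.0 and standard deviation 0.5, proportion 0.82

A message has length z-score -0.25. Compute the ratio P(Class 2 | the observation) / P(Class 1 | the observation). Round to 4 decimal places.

Posterior odds = (π_i f_i(x)) / (π_j f_j(x)); the normalising sum cancels.
Component likelihoods at x = -0.25:
  p_1 = (1/(0.5·√(2π)))·exp(−(-0.25−-1.7)²/(2·0.5²)) = 0.797885·exp(-4.20500) = 0.0119051
  p_2 = (1/(0.5·√(2π)))·exp(−(-0.25−2.0)²/(2·0.5²)) = 0.797885·exp(-10.12500) = 3.19675e-05
2.62133e-05 / 0.00214291 ≈ 0.0122

0.0122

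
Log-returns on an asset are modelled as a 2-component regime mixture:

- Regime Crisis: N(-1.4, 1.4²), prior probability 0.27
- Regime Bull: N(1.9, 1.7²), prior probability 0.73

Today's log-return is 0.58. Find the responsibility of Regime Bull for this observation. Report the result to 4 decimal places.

0.8174

Posterior ∝ prior × likelihood, so P(k | x) ∝ P(Z=k) f_k(x); normalise over all components.
Evaluate each component's likelihood at the observed value:
  L_Crisis = 0.10482
  L_Bull = 0.173597
Multiply by the mixture weights:
  P(Z=Crisis)·L_Crisis = 0.27 × 0.10482 = 0.0283013
  P(Z=Bull)·L_Bull = 0.73 × 0.173597 = 0.126726
Marginal: 0.0283013 + 0.126726 = 0.155027
P(Regime Bull | x) = 0.126726 / 0.155027 ≈ 0.8174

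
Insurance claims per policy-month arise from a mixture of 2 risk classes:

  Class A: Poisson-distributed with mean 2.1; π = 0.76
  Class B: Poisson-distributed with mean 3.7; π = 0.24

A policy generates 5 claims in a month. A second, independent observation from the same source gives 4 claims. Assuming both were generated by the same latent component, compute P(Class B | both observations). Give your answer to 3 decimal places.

0.678

By Bayes' theorem, P(k | x) = w_k f_k(x) / Σ_j w_j f_j(x).
Since both observations come from the same component, the likelihood for component k is f_k(x₁)·f_k(x₂).
  p_A = [e^(−2.1)·2.1^5/5! = 0.041677] × [0.099231] = 0.00413566
  p_B = [e^(−3.7)·3.7^5/5! = 0.142869] × [0.193066] = 0.0275832
Unnormalised posteriors:
  w_A·p_A = 0.76 × 0.00413566 = 0.0031431
  w_B·p_B = 0.24 × 0.0275832 = 0.00661996
Sum: 0.0031431 + 0.00661996 = 0.00976305
P(Class B | data) = 0.00661996 / 0.00976305 ≈ 0.678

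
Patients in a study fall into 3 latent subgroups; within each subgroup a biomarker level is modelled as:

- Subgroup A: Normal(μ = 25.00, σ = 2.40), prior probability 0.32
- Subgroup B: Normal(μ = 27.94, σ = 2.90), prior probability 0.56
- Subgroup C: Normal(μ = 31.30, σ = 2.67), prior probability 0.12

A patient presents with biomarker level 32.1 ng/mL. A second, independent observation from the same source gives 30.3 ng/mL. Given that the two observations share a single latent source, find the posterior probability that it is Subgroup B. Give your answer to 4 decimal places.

0.5315

Posterior ∝ prior × likelihood, so P(k | x) ∝ π_k f_k(x); normalise over all components.
Since both observations come from the same component, the likelihood for component k is f_k(x₁)·f_k(x₂).
  p_A = [0.00209066] × [0.0145121] = 3.03398e-05
  p_B = [0.0491676] × [0.098788] = 0.00485717
  p_C = [0.142858] × [0.139296] = 0.0198995
Weight by the priors:
  π_A·p_A = 0.32 × 3.03398e-05 = 9.70873e-06
  π_B·p_B = 0.56 × 0.00485717 = 0.00272002
  π_C·p_C = 0.12 × 0.0198995 = 0.00238794
Marginal: 9.70873e-06 + 0.00272002 + 0.00238794 = 0.00511767
P(Subgroup B | data) ≈ 0.5315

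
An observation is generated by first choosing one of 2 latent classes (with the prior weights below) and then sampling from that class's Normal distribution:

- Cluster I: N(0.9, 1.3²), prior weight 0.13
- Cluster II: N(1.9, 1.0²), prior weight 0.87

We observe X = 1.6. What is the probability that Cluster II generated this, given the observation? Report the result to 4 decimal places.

0.9058

P(component k | x) = π_k·f_k(x) / marginal(x), where marginal(x) = Σ_j π_j·f_j(x).
Evaluate each component's likelihood at the observed value:
  f_I = 0.265465
  f_II = 0.381388
Multiply by the mixture weights:
  π_I·f_I = 0.13 × 0.265465 = 0.0345104
  π_II·f_II = 0.87 × 0.381388 = 0.331807
Normaliser: 0.0345104 + 0.331807 = 0.366318
Responsibility of Cluster II: 0.331807 / 0.366318 ≈ 0.9058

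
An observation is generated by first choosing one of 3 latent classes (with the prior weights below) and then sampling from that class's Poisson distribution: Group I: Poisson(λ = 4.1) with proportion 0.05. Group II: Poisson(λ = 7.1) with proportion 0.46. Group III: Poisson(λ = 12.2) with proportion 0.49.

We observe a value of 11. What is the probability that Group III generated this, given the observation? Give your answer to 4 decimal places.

0.7136

P(component k | x) = π_k·f_k(x) / marginal(x), where marginal(x) = Σ_j π_j·f_j(x).
Evaluate each component's likelihood at the observed value:
  f_I = e^(−4.1)·4.1^11/11! = 0.00228486
  f_II = e^(−7.1)·7.1^11/11! = 0.0477744
  f_III = e^(−12.2)·12.2^11/11! = 0.112308
Prior × likelihood for each component:
  π_I·f_I = 0.05 × 0.00228486 = 0.000114243
  π_II·f_II = 0.46 × 0.0477744 = 0.0219762
  π_III·f_III = 0.49 × 0.112308 = 0.0550308
Normaliser: 0.000114243 + 0.0219762 + 0.0550308 = 0.0771213
So the posterior for Group III is 0.0550308 / 0.0771213 ≈ 0.7136.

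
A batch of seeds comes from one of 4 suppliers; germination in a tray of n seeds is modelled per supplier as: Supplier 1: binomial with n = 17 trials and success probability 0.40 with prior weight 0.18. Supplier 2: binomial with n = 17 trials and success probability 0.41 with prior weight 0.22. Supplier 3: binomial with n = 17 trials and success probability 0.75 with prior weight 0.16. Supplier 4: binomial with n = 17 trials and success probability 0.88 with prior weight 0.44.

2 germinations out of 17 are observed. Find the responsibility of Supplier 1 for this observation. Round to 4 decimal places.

0.5005

By Bayes' theorem, P(k | x) = w_k f_k(x) / Σ_j w_j f_j(x).
Component likelihoods at x = 2 germinations out of 17:
  L_1 = 0.0102312
  L_2 = 0.00835385
  L_3 = 7.12462e-08
  L_4 = 1.62264e-12
Unnormalised posteriors:
  w_1·L_1 = 0.18 × 0.0102312 = 0.00184162
  w_2·L_2 = 0.22 × 0.00835385 = 0.00183785
  w_3·L_3 = 0.16 × 7.12462e-08 = 1.13994e-08
  w_4·L_4 = 0.44 × 1.62264e-12 = 7.13963e-13
Sum: 0.00184162 + 0.00183785 + 1.13994e-08 + 7.13963e-13 = 0.00367948
So the posterior for Supplier 1 is 0.00184162 / 0.00367948 ≈ 0.5005.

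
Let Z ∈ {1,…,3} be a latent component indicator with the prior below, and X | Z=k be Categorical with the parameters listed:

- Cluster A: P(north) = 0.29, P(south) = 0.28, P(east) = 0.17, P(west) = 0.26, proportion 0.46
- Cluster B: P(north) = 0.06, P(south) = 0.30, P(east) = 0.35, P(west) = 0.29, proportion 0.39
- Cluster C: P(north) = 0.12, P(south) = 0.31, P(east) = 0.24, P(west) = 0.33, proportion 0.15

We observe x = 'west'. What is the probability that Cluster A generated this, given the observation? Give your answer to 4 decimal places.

The responsibility of component k is P(Z=k) f_k(x) divided by Σ_j P(Z=j) f_j(x).
Component likelihoods at x = 'west':
  f_A = P(west | comp) = 0.26
  f_B = P(west | comp) = 0.29
  f_C = P(west | comp) = 0.33
Unnormalised posteriors:
  P(Z=A)·f_A = 0.46 × 0.26 = 0.1196
  P(Z=B)·f_B = 0.39 × 0.29 = 0.1131
  P(Z=C)·f_C = 0.15 × 0.33 = 0.0495
Normaliser: 0.1196 + 0.1131 + 0.0495 = 0.2822
P(Cluster A | the observation) ≈ 0.4238

0.4238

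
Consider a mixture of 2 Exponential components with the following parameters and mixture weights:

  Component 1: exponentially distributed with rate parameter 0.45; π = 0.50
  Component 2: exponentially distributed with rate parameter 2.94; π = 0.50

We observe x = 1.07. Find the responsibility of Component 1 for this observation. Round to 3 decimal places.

0.687

By Bayes' theorem, P(k | x) = P(Z=k) f_k(x) / Σ_j P(Z=j) f_j(x).
Component likelihoods at x = 1.07:
  f_1 = 0.45·e^(−0.45·1.07) = 0.45·e^(−0.4815) = 0.278035
  f_2 = 2.94·e^(−2.94·1.07) = 2.94·e^(−3.1458) = 0.126516
Unnormalised posteriors:
  P(Z=1)·f_1 = 0.50 × 0.278035 = 0.139018
  P(Z=2)·f_2 = 0.50 × 0.126516 = 0.0632578
Sum: 0.139018 + 0.0632578 = 0.202275
P(Component 1 | 1.07) ≈ 0.687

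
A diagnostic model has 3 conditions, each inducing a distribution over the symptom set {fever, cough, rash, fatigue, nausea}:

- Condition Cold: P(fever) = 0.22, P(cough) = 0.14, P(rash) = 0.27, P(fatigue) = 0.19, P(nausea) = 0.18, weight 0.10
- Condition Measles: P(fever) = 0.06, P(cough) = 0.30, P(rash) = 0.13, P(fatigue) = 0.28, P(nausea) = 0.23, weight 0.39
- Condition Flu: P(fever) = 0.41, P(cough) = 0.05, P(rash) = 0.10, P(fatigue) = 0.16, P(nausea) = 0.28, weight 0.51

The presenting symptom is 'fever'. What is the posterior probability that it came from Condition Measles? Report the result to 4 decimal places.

0.0919

P(component k | x) = w_k·f_k(x) / marginal(x), where marginal(x) = Σ_j w_j·f_j(x).
Evaluate each component's likelihood at the observed value:
  p_Cold = 0.22
  p_Measles = 0.06
  p_Flu = 0.41
Weight by the priors:
  w_Cold·p_Cold = 0.10 × 0.22 = 0.022
  w_Measles·p_Measles = 0.39 × 0.06 = 0.0234
  w_Flu·p_Flu = 0.51 × 0.41 = 0.2091
Marginal: 0.022 + 0.0234 + 0.2091 = 0.2545
P(Condition Measles | data) ≈ 0.0919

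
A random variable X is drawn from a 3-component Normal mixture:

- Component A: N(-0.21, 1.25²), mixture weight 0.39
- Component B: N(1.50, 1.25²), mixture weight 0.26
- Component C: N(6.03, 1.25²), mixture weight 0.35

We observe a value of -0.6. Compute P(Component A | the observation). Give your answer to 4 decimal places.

The responsibility of component k is π_k f_k(x) divided by Σ_j π_j f_j(x).
Evaluate each component's likelihood at the observed value:
  p_A = (1/(1.25·√(2π)))·exp(−(-0.6−-0.21)²/(2·1.25²)) = 0.319154·exp(-0.04867) = 0.303992
  p_B = (1/(1.25·√(2π)))·exp(−(-0.6−1.50)²/(2·1.25²)) = 0.319154·exp(-1.41120) = 0.0778258
  p_C = (1/(1.25·√(2π)))·exp(−(-0.6−6.03)²/(2·1.25²)) = 0.319154·exp(-14.06621) = 2.48384e-07
Prior × likelihood for each component:
  π_A·p_A = 0.39 × 0.303992 = 0.118557
  π_B·p_B = 0.26 × 0.0778258 = 0.0202347
  π_C·p_C = 0.35 × 2.48384e-07 = 8.69344e-08
Normaliser: 0.118557 + 0.0202347 + 8.69344e-08 = 0.138792
P(Component A | x) = 0.118557 / 0.138792 ≈ 0.8542

0.8542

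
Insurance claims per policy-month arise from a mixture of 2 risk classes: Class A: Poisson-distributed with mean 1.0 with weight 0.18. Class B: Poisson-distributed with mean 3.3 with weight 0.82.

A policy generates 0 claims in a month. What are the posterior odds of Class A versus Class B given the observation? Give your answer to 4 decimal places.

Since P(k|x) ∝ w_k f_k(x), the posterior odds are w_i f_i(x) / (w_j f_j(x)).
Evaluate each component's likelihood at the observed value:
  L_A = e^(−1.0)·1.0^0/0! = 0.367879
  L_B = e^(−3.3)·3.3^0/0! = 0.0368832
Posterior odds = (w_A·L_A) / (w_B·L_B) = (0.18·0.367879) / (0.82·0.0368832) = 0.0662183 / 0.0302442 ≈ 2.1895

2.1895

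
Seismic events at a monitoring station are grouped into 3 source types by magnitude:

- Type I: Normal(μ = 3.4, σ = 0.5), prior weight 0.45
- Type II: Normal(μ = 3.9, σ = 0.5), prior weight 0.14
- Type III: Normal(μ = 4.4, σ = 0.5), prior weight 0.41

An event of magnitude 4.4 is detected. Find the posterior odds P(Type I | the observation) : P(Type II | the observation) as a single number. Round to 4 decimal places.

Only the two components matter; the odds are (π_i f_i(x)) / (π_j f_j(x)).
Component likelihoods at x = 4.4:
  f_I = 0.107982
  f_II = 0.483941
  f_III = 0.797885
Odds = (0.45/0.14) × (0.107982/0.483941) = 3.21429 × 0.22313 ≈ 0.7172

0.7172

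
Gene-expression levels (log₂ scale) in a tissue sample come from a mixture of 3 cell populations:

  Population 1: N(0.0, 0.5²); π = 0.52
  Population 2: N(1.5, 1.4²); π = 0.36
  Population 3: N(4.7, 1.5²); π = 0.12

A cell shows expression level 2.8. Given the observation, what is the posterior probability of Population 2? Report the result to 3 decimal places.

0.823

Apply Bayes' rule: the posterior for each component is proportional to its prior times its likelihood at x.
Evaluate each component's likelihood at the observed value:
  p_1 = 1.23652e-07
  p_2 = 0.18516
  p_3 = 0.119239
Prior × likelihood for each component:
  P(Z=1)·p_1 = 0.52 × 1.23652e-07 = 6.42993e-08
  P(Z=2)·p_2 = 0.36 × 0.18516 = 0.0666577
  P(Z=3)·p_3 = 0.12 × 0.119239 = 0.0143087
Sum: 6.42993e-08 + 0.0666577 + 0.0143087 = 0.0809665
P(Population 2 | data) ≈ 0.823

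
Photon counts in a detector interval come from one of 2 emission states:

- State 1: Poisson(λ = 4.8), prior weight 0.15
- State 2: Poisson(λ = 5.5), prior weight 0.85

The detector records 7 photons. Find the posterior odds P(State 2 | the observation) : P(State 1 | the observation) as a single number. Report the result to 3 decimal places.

7.297

Since P(k|x) ∝ π_k f_k(x), the posterior odds are π_i f_i(x) / (π_j f_j(x)).
Poisson probabilities:
  L_1 = e^(−4.8)·4.8^7/7! = 0.0958616
  L_2 = e^(−5.5)·5.5^7/7! = 0.123449
Posterior odds = (π_2·L_2) / (π_1·L_1) = (0.85·0.123449) / (0.15·0.0958616) = 0.104932 / 0.0143792 ≈ 7.297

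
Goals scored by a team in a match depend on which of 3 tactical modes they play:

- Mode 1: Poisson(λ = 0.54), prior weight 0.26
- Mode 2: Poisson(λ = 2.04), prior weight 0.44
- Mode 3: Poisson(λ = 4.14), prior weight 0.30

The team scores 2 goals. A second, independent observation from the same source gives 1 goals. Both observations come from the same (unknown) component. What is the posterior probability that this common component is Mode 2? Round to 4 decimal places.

Posterior ∝ prior × likelihood, so P(k | x) ∝ π_k f_k(x); normalise over all components.
Since both observations come from the same component, the likelihood for component k is f_k(x₁)·f_k(x₂).
  f_1 = [0.0849647] × [0.314684] = 0.026737
  f_2 = [0.270564] × [0.265259] = 0.0717694
  f_3 = [0.136456] × [0.0659206] = 0.00899524
Weight by the priors:
  π_1·f_1 = 0.26 × 0.026737 = 0.00695163
  π_2·f_2 = 0.44 × 0.0717694 = 0.0315785
  π_3·f_3 = 0.30 × 0.00899524 = 0.00269857
Marginal: 0.00695163 + 0.0315785 + 0.00269857 = 0.0412287
Responsibility of Mode 2: 0.0315785 / 0.0412287 ≈ 0.7659

0.7659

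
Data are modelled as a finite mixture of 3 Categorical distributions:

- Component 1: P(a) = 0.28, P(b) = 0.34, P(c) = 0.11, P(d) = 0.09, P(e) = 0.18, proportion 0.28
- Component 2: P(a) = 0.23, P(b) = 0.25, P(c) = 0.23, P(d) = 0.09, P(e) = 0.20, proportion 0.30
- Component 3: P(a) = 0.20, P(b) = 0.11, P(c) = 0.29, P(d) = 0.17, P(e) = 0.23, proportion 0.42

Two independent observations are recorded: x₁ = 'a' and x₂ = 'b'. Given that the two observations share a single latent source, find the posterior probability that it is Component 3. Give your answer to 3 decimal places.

0.174

The responsibility of component k is w_k f_k(x) divided by Σ_j w_j f_j(x).
Since both observations come from the same component, the likelihood for component k is f_k(x₁)·f_k(x₂).
  f_1 = [P(a | comp) = 0.28] × [0.34] = 0.0952
  f_2 = [P(a | comp) = 0.23] × [0.25] = 0.0575
  f_3 = [P(a | comp) = 0.20] × [0.11] = 0.022
Prior × likelihood for each component:
  w_1·f_1 = 0.28 × 0.0952 = 0.026656
  w_2·f_2 = 0.30 × 0.0575 = 0.01725
  w_3·f_3 = 0.42 × 0.022 = 0.00924
Sum: 0.026656 + 0.01725 + 0.00924 = 0.053146
Responsibility of Component 3: 0.00924 / 0.053146 ≈ 0.174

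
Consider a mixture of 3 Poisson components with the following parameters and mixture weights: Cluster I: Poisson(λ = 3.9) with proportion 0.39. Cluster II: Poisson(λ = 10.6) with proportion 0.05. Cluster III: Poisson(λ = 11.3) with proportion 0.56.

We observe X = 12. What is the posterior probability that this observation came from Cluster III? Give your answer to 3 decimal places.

0.920

Apply Bayes' rule: the posterior for each component is proportional to its prior times its likelihood at x.
Component likelihoods at x = 12:
  p_I = 0.000523227
  p_II = 0.104668
  p_III = 0.111964
Prior × likelihood for each component:
  π_I·p_I = 0.39 × 0.000523227 = 0.000204058
  π_II·p_II = 0.05 × 0.104668 = 0.00523338
  π_III·p_III = 0.56 × 0.111964 = 0.0626996
Sum: 0.000204058 + 0.00523338 + 0.0626996 = 0.068137
P(Cluster III | x) ≈ 0.920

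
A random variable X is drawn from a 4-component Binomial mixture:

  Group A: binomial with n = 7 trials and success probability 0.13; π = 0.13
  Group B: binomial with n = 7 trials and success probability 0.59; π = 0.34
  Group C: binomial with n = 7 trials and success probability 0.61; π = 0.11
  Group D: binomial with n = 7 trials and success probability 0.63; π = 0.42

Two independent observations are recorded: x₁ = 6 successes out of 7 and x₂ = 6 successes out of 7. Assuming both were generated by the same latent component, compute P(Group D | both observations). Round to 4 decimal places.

By Bayes' theorem, P(k | x) = π_k f_k(x) / Σ_j π_j f_j(x).
Since both observations come from the same component, the likelihood for component k is f_k(x₁)·f_k(x₂).
  p_A = [C(7,6)·0.13^6·0.87^1 = 7·4.82681e-06·0.87 = 2.93953e-05] × [2.93953e-05] = 8.64082e-10
  p_B = [C(7,6)·0.59^6·0.41^1 = 7·0.0421805·0.41 = 0.121058] × [0.121058] = 0.0146551
  p_C = [C(7,6)·0.61^6·0.39^1 = 7·0.0515204·0.39 = 0.140651] × [0.140651] = 0.0197826
  p_D = [C(7,6)·0.63^6·0.37^1 = 7·0.0625235·0.37 = 0.161936] × [0.161936] = 0.0262232
Unnormalised posteriors:
  π_A·p_A = 0.13 × 8.64082e-10 = 1.12331e-10
  π_B·p_B = 0.34 × 0.0146551 = 0.00498272
  π_C·p_C = 0.11 × 0.0197826 = 0.00217609
  π_D·p_D = 0.42 × 0.0262232 = 0.0110138
Marginal: 1.12331e-10 + 0.00498272 + 0.00217609 + 0.0110138 = 0.0181726
P(Group D | x) ≈ 0.6061

0.6061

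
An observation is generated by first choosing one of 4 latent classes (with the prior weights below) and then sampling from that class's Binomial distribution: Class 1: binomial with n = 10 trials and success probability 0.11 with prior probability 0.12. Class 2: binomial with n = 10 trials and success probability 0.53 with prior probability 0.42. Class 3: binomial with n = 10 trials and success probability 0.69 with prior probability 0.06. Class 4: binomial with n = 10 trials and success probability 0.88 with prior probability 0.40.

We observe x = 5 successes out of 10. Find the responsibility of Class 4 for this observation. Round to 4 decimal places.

Apply Bayes' rule: the posterior for each component is proportional to its prior times its likelihood at x.
Evaluate each component's likelihood at the observed value:
  p_1 = 0.00226628
  p_2 = 0.241696
  p_3 = 0.112838
  p_4 = 0.00330918
Prior × likelihood for each component:
  w_1·p_1 = 0.12 × 0.00226628 = 0.000271954
  w_2·p_2 = 0.42 × 0.241696 = 0.101512
  w_3·p_3 = 0.06 × 0.112838 = 0.00677027
  w_4·p_4 = 0.40 × 0.00330918 = 0.00132367
Evidence: 0.000271954 + 0.101512 + 0.00677027 + 0.00132367 = 0.109878
P(Class 4 | 5 successes out of 10) = 0.00132367 / 0.109878 ≈ 0.0120

0.0120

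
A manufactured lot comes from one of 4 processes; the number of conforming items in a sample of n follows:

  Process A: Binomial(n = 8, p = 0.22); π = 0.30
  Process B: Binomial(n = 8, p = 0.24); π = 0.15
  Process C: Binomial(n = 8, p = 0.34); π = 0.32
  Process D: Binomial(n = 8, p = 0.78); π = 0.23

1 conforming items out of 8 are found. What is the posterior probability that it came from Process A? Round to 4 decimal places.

By Bayes' theorem, P(k | x) = π_k f_k(x) / Σ_j π_j f_j(x).
Component likelihoods at x = 1 conforming items out of 8:
  p_A = 0.309154
  p_B = 0.281188
  p_C = 0.14838
  p_D = 0.000155648
Multiply by the mixture weights:
  π_A·p_A = 0.30 × 0.309154 = 0.0927462
  π_B·p_B = 0.15 × 0.281188 = 0.0421782
  π_C·p_C = 0.32 × 0.14838 = 0.0474817
  π_D·p_D = 0.23 × 0.000155648 = 3.5799e-05
Normaliser: 0.0927462 + 0.0421782 + 0.0474817 + 3.5799e-05 = 0.182442
P(Process A | x) ≈ 0.5084

0.5084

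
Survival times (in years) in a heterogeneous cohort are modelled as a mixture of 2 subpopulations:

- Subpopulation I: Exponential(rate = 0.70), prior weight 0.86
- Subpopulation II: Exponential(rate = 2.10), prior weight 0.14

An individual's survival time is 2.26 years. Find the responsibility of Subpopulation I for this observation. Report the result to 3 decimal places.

The responsibility of component k is P(Z=k) f_k(x) divided by Σ_j P(Z=j) f_j(x).
Evaluate each component's likelihood at the observed value:
  p_I = 0.143894
  p_II = 0.0182414
Weight by the priors:
  P(Z=I)·p_I = 0.86 × 0.143894 = 0.123749
  P(Z=II)·p_II = 0.14 × 0.0182414 = 0.00255379
Denominator: 0.123749 + 0.00255379 = 0.126303
Responsibility of Subpopulation I: 0.123749 / 0.126303 ≈ 0.980

0.980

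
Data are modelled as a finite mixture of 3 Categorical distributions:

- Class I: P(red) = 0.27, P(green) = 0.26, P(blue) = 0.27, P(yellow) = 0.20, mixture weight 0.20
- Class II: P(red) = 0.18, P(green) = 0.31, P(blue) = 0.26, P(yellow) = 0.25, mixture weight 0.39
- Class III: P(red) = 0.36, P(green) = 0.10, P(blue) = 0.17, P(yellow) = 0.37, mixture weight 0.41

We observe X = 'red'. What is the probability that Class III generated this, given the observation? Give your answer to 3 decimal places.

The responsibility of component k is π_k f_k(x) divided by Σ_j π_j f_j(x).
Component likelihoods at x = 'red':
  L_I = P(red | comp) = 0.27
  L_II = P(red | comp) = 0.18
  L_III = P(red | comp) = 0.36
Unnormalised posteriors:
  π_I·L_I = 0.20 × 0.27 = 0.054
  π_II·L_II = 0.39 × 0.18 = 0.0702
  π_III·L_III = 0.41 × 0.36 = 0.1476
Normaliser: 0.054 + 0.0702 + 0.1476 = 0.2718
So the posterior for Class III is 0.1476 / 0.2718 ≈ 0.543.

0.543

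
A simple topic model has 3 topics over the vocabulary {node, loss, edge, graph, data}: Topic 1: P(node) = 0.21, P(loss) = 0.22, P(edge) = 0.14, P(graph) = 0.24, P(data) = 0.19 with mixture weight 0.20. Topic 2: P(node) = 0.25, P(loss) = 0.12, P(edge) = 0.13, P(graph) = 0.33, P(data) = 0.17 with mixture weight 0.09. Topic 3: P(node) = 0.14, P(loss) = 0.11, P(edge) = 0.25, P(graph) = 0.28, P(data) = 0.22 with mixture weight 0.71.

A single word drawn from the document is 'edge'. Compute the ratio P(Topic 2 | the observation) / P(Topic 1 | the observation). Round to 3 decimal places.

0.418

The posterior odds equal the prior odds times the likelihood ratio: (π_i/π_j)·(f_i(x)/f_j(x)).
Categorical probabilities:
  p_1 = 0.14
  p_2 = 0.13
  p_3 = 0.25
Odds = (0.09/0.20) × (0.13/0.14) = 0.45 × 0.928571 ≈ 0.418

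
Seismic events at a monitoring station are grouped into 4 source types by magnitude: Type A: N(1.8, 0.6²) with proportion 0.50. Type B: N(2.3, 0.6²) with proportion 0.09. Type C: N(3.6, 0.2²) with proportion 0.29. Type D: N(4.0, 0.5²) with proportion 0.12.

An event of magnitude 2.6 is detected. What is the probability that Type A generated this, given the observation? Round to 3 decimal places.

By Bayes' theorem, P(k | x) = π_k f_k(x) / Σ_j π_j f_j(x).
Evaluate each component's likelihood at the observed value:
  p_A = 0.27335
  p_B = 0.586776
  p_C = 7.4336e-06
  p_D = 0.0158309
Prior × likelihood for each component:
  π_A·p_A = 0.50 × 0.27335 = 0.136675
  π_B·p_B = 0.09 × 0.586776 = 0.0528098
  π_C·p_C = 0.29 × 7.4336e-06 = 2.15574e-06
  π_D·p_D = 0.12 × 0.0158309 = 0.00189971
Normaliser: 0.136675 + 0.0528098 + 2.15574e-06 + 0.00189971 = 0.191387
So the posterior for Type A is 0.136675 / 0.191387 ≈ 0.714.

0.714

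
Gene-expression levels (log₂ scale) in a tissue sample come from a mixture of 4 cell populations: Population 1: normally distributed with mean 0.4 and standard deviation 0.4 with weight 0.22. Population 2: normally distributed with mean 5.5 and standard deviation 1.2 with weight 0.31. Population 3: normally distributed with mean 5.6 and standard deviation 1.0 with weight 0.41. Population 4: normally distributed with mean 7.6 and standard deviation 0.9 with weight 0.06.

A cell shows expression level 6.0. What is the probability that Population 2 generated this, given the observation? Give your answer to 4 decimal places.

0.3765

The responsibility of component k is π_k f_k(x) divided by Σ_j π_j f_j(x).
Normal densities:
  L_1 = 2.74152e-43
  L_2 = 0.30481
  L_3 = 0.36827
  L_4 = 0.0912799
Multiply by the mixture weights:
  π_1·L_1 = 0.22 × 2.74152e-43 = 6.03134e-44
  π_2·L_2 = 0.31 × 0.30481 = 0.0944912
  π_3·L_3 = 0.41 × 0.36827 = 0.150991
  π_4·L_4 = 0.06 × 0.0912799 = 0.00547679
Normaliser: 6.03134e-44 + 0.0944912 + 0.150991 + 0.00547679 = 0.250959
P(Population 2 | the observation) ≈ 0.3765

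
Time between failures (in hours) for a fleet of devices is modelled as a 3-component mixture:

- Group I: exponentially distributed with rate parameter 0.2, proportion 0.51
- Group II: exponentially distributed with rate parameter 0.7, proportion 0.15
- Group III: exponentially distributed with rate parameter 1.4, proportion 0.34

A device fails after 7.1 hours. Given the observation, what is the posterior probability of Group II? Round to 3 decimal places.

P(component k | x) = π_k·f_k(x) / marginal(x), where marginal(x) = Σ_j π_j·f_j(x).
Exponential densities:
  f_I = 0.2·e^(−0.2·7.1) = 0.2·e^(−1.4200) = 0.0483428
  f_II = 0.7·e^(−0.7·7.1) = 0.7·e^(−4.9700) = 0.0048602
  f_III = 1.4·e^(−1.4·7.1) = 1.4·e^(−9.9400) = 6.74902e-05
Prior × likelihood for each component:
  π_I·f_I = 0.51 × 0.0483428 = 0.0246548
  π_II·f_II = 0.15 × 0.0048602 = 0.000729031
  π_III·f_III = 0.34 × 6.74902e-05 = 2.29467e-05
Marginal: 0.0246548 + 0.000729031 + 2.29467e-05 = 0.0254068
P(Group II | the observation) ≈ 0.029

0.029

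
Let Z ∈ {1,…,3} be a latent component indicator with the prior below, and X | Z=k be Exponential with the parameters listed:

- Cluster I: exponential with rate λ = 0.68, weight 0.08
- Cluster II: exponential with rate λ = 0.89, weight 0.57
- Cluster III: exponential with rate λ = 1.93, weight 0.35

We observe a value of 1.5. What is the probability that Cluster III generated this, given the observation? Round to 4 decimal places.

0.1961

By Bayes' theorem, P(k | x) = π_k f_k(x) / Σ_j π_j f_j(x).
Exponential densities:
  L_I = 0.245205
  L_II = 0.234211
  L_III = 0.106727
Unnormalised posteriors:
  π_I·L_I = 0.08 × 0.245205 = 0.0196164
  π_II·L_II = 0.57 × 0.234211 = 0.1335
  π_III·L_III = 0.35 × 0.106727 = 0.0373545
Marginal: 0.0196164 + 0.1335 + 0.0373545 = 0.190471
P(Cluster III | data) ≈ 0.1961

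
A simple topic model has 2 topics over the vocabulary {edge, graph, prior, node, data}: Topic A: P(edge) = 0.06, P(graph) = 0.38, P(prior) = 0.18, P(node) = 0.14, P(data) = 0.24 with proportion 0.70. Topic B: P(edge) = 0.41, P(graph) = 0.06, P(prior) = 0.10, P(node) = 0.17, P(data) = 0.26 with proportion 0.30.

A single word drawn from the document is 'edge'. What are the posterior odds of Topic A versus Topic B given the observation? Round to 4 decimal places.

0.3415

The posterior odds equal the prior odds times the likelihood ratio: (π_i/π_j)·(f_i(x)/f_j(x)).
Categorical probabilities:
  L_A = 0.06
  L_B = 0.41
Odds = (0.70/0.30) × (0.06/0.41) = 2.33333 × 0.146341 ≈ 0.3415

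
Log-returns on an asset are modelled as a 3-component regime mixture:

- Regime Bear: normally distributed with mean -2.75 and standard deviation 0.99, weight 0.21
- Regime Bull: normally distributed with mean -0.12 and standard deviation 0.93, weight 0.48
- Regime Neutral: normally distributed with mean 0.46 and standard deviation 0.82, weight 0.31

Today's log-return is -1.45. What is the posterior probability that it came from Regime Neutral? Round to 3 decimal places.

0.084

Apply Bayes' rule: the posterior for each component is proportional to its prior times its likelihood at x.
Evaluate each component's likelihood at the observed value:
  L_Bear = (1/(0.99·√(2π)))·exp(−(-1.45−-2.75)²/(2·0.99²)) = 0.402972·exp(-0.86216) = 0.170155
  L_Bull = (1/(0.93·√(2π)))·exp(−(-1.45−-0.12)²/(2·0.93²)) = 0.428970·exp(-1.02260) = 0.154282
  L_Neutral = (1/(0.82·√(2π)))·exp(−(-1.45−0.46)²/(2·0.82²)) = 0.486515·exp(-2.71275) = 0.0322824
Multiply by the mixture weights:
  π_Bear·L_Bear = 0.21 × 0.170155 = 0.0357326
  π_Bull·L_Bull = 0.48 × 0.154282 = 0.0740555
  π_Neutral·L_Neutral = 0.31 × 0.0322824 = 0.0100075
Normaliser: 0.0357326 + 0.0740555 + 0.0100075 = 0.119796
P(Regime Neutral | x) = 0.0100075 / 0.119796 ≈ 0.084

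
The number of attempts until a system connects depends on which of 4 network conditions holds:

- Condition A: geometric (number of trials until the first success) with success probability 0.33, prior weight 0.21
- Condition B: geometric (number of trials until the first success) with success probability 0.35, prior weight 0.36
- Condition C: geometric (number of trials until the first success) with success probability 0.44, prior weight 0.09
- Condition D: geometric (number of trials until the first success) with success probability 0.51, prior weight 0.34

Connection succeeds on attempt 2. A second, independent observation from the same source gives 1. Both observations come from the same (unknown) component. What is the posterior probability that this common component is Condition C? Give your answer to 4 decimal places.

0.1005

Apply Bayes' rule: the posterior for each component is proportional to its prior times its likelihood at x.
Since both observations come from the same component, the likelihood for component k is f_k(x₁)·f_k(x₂).
  f_A = [0.33·(1−0.33)^1 = 0.33·0.67 = 0.2211] × [0.33] = 0.072963
  f_B = [0.35·(1−0.35)^1 = 0.35·0.65 = 0.2275] × [0.35] = 0.079625
  f_C = [0.44·(1−0.44)^1 = 0.44·0.56 = 0.2464] × [0.44] = 0.108416
  f_D = [0.51·(1−0.51)^1 = 0.51·0.49 = 0.2499] × [0.51] = 0.127449
Prior × likelihood for each component:
  P(Z=A)·f_A = 0.21 × 0.072963 = 0.0153222
  P(Z=B)·f_B = 0.36 × 0.079625 = 0.028665
  P(Z=C)·f_C = 0.09 × 0.108416 = 0.00975744
  P(Z=D)·f_D = 0.34 × 0.127449 = 0.0433327
Denominator: 0.0153222 + 0.028665 + 0.00975744 + 0.0433327 = 0.0970773
Responsibility of Condition C: 0.00975744 / 0.0970773 ≈ 0.1005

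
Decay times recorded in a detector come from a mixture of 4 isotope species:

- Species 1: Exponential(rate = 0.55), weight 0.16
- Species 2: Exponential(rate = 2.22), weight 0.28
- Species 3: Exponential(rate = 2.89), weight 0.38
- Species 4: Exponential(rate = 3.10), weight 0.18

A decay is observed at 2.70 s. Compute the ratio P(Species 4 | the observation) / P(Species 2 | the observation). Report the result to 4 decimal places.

Only the two components matter; the odds are (P(Z=i) f_i(x)) / (P(Z=j) f_j(x)).
Component likelihoods at x = 2.70 s:
  L_1 = 0.124576
  L_2 = 0.00553595
  L_3 = 0.00118059
  L_4 = 0.000718318
0.000129297 / 0.00155006 ≈ 0.0834

0.0834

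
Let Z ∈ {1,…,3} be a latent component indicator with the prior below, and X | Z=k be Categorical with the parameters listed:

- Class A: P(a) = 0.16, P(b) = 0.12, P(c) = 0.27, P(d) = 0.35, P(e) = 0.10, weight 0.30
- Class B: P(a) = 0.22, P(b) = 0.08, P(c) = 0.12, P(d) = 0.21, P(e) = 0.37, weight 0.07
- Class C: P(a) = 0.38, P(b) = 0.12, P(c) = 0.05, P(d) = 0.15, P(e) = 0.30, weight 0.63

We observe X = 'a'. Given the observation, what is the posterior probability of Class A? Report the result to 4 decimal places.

By Bayes' theorem, P(k | x) = w_k f_k(x) / Σ_j w_j f_j(x).
Component likelihoods at x = 'a':
  f_A = P(a | comp) = 0.16
  f_B = P(a | comp) = 0.22
  f_C = P(a | comp) = 0.38
Multiply by the mixture weights:
  w_A·f_A = 0.30 × 0.16 = 0.048
  w_B·f_B = 0.07 × 0.22 = 0.0154
  w_C·f_C = 0.63 × 0.38 = 0.2394
Sum: 0.048 + 0.0154 + 0.2394 = 0.3028
P(Class A | 'a') = 0.048 / 0.3028 ≈ 0.1585

0.1585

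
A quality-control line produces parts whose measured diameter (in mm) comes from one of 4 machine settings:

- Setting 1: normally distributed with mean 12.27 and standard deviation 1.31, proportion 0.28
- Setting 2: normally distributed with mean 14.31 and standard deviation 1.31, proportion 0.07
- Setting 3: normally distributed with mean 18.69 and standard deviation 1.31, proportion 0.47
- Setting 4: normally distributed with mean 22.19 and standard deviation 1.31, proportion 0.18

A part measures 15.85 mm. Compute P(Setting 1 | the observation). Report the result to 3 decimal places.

Posterior ∝ prior × likelihood, so P(k | x) ∝ P(Z=k) f_k(x); normalise over all components.
Normal densities:
  f_1 = (1/(1.31·√(2π)))·exp(−(15.85−12.27)²/(2·1.31²)) = 0.304536·exp(-3.73416) = 0.00727632
  f_2 = (1/(1.31·√(2π)))·exp(−(15.85−14.31)²/(2·1.31²)) = 0.304536·exp(-0.69099) = 0.152598
  f_3 = (1/(1.31·√(2π)))·exp(−(15.85−18.69)²/(2·1.31²)) = 0.304536·exp(-2.34998) = 0.0290439
  f_4 = (1/(1.31·√(2π)))·exp(−(15.85−22.19)²/(2·1.31²)) = 0.304536·exp(-11.71132) = 2.49733e-06
Prior × likelihood for each component:
  P(Z=1)·f_1 = 0.28 × 0.00727632 = 0.00203737
  P(Z=2)·f_2 = 0.07 × 0.152598 = 0.0106818
  P(Z=3)·f_3 = 0.47 × 0.0290439 = 0.0136507
  P(Z=4)·f_4 = 0.18 × 2.49733e-06 = 4.4952e-07
Marginal: 0.00203737 + 0.0106818 + 0.0136507 + 4.4952e-07 = 0.0263703
P(Setting 1 | data) ≈ 0.077

0.077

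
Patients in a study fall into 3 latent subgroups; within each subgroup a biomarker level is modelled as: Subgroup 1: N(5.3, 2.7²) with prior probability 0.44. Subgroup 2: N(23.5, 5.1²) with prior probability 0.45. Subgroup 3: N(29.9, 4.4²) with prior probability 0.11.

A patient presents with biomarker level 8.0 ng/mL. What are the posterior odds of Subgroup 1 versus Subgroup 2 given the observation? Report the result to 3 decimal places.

Posterior odds = (w_i f_i(x)) / (w_j f_j(x)); the normalising sum cancels.
Component likelihoods at x = 8.0 ng/mL:
  f_1 = (1/(2.7·√(2π)))·exp(−(8.0−5.3)²/(2·2.7²)) = 0.147756·exp(-0.50000) = 0.0896188
  f_2 = (1/(5.1·√(2π)))·exp(−(8.0−23.5)²/(2·5.1²)) = 0.078224·exp(-4.61842) = 0.000771947
  f_3 = (1/(4.4·√(2π)))·exp(−(8.0−29.9)²/(2·4.4²)) = 0.090669·exp(-12.38662) = 3.78456e-07
Odds = (0.44/0.45) × (0.0896188/0.000771947) = 0.977778 × 116.095 ≈ 113.515

113.515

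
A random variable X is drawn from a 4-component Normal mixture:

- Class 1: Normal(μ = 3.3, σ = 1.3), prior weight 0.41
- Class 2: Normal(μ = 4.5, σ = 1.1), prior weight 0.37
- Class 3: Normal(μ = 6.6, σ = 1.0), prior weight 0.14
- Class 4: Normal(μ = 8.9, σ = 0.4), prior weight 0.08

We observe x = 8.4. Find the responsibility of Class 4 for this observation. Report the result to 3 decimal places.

The responsibility of component k is w_k f_k(x) divided by Σ_j w_j f_j(x).
Normal densities:
  p_1 = (1/(1.3·√(2π)))·exp(−(8.4−3.3)²/(2·1.3²)) = 0.306879·exp(-7.69527) = 0.000139622
  p_2 = (1/(1.1·√(2π)))·exp(−(8.4−4.5)²/(2·1.1²)) = 0.362675·exp(-6.28512) = 0.000675963
  p_3 = (1/(1.0·√(2π)))·exp(−(8.4−6.6)²/(2·1.0²)) = 0.398942·exp(-1.62000) = 0.0789502
  p_4 = (1/(0.4·√(2π)))·exp(−(8.4−8.9)²/(2·0.4²)) = 0.997356·exp(-0.78125) = 0.456623
Prior × likelihood for each component:
  w_1·p_1 = 0.41 × 0.000139622 = 5.72452e-05
  w_2·p_2 = 0.37 × 0.000675963 = 0.000250106
  w_3·p_3 = 0.14 × 0.0789502 = 0.011053
  w_4·p_4 = 0.08 × 0.456623 = 0.0365298
Normaliser: 5.72452e-05 + 0.000250106 + 0.011053 + 0.0365298 = 0.0478902
P(Class 4 | the observation) ≈ 0.763

0.763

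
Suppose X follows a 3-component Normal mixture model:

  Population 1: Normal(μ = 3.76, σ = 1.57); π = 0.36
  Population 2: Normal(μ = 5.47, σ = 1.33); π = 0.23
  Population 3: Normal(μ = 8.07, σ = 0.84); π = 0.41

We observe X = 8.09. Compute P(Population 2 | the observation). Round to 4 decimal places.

Apply Bayes' rule: the posterior for each component is proportional to its prior times its likelihood at x.
Evaluate each component's likelihood at the observed value:
  L_1 = (1/(1.57·√(2π)))·exp(−(8.09−3.76)²/(2·1.57²)) = 0.254103·exp(-3.80318) = 0.00566646
  L_2 = (1/(1.33·√(2π)))·exp(−(8.09−5.47)²/(2·1.33²)) = 0.299957·exp(-1.94030) = 0.0430919
  L_3 = (1/(0.84·√(2π)))·exp(−(8.09−8.07)²/(2·0.84²)) = 0.474931·exp(-0.00028) = 0.474797
Weight by the priors:
  π_1·L_1 = 0.36 × 0.00566646 = 0.00203993
  π_2·L_2 = 0.23 × 0.0430919 = 0.00991115
  π_3·L_3 = 0.41 × 0.474797 = 0.194667
Denominator: 0.00203993 + 0.00991115 + 0.194667 = 0.206618
P(Population 2 | the observation) ≈ 0.0480

0.0480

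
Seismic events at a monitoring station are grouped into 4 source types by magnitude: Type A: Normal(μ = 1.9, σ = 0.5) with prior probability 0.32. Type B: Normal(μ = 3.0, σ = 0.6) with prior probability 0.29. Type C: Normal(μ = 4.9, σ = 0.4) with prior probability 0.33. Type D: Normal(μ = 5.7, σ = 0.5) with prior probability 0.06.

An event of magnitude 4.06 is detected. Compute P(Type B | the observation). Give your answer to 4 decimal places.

Posterior ∝ prior × likelihood, so P(k | x) ∝ P(Z=k) f_k(x); normalise over all components.
Evaluate each component's likelihood at the observed value:
  L_A = (1/(0.5·√(2π)))·exp(−(4.06−1.9)²/(2·0.5²)) = 0.797885·exp(-9.33120) = 7.07052e-05
  L_B = (1/(0.6·√(2π)))·exp(−(4.06−3.0)²/(2·0.6²)) = 0.664904·exp(-1.56056) = 0.139643
  L_C = (1/(0.4·√(2π)))·exp(−(4.06−4.9)²/(2·0.4²)) = 0.997356·exp(-2.20500) = 0.109959
  L_D = (1/(0.5·√(2π)))·exp(−(4.06−5.7)²/(2·0.5²)) = 0.797885·exp(-5.37920) = 0.00367945
Prior × likelihood for each component:
  P(Z=A)·L_A = 0.32 × 7.07052e-05 = 2.26257e-05
  P(Z=B)·L_B = 0.29 × 0.139643 = 0.0404964
  P(Z=C)·L_C = 0.33 × 0.109959 = 0.0362865
  P(Z=D)·L_D = 0.06 × 0.00367945 = 0.000220767
Evidence: 2.26257e-05 + 0.0404964 + 0.0362865 + 0.000220767 = 0.0770262
P(Type B | the observation) ≈ 0.5257

0.5257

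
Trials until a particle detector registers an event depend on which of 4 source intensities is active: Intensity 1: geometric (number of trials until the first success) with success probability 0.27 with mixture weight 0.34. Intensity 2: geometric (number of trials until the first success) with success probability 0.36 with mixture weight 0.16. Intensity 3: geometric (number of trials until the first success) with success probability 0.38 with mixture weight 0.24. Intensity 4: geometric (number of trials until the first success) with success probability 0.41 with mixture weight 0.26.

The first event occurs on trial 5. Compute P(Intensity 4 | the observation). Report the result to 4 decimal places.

P(component k | x) = π_k·f_k(x) / marginal(x), where marginal(x) = Σ_j π_j·f_j(x).
Evaluate each component's likelihood at the observed value:
  L_1 = 0.27·(1−0.27)^4 = 0.27·0.283982 = 0.0766753
  L_2 = 0.36·(1−0.36)^4 = 0.36·0.167772 = 0.060398
  L_3 = 0.38·(1−0.38)^4 = 0.38·0.147763 = 0.0561501
  L_4 = 0.41·(1−0.41)^4 = 0.41·0.121174 = 0.0496812
Unnormalised posteriors:
  π_1·L_1 = 0.34 × 0.0766753 = 0.0260696
  π_2·L_2 = 0.16 × 0.060398 = 0.00966368
  π_3·L_3 = 0.24 × 0.0561501 = 0.013476
  π_4·L_4 = 0.26 × 0.0496812 = 0.0129171
Denominator: 0.0260696 + 0.00966368 + 0.013476 + 0.0129171 = 0.0621264
So the posterior for Intensity 4 is 0.0129171 / 0.0621264 ≈ 0.2079.

0.2079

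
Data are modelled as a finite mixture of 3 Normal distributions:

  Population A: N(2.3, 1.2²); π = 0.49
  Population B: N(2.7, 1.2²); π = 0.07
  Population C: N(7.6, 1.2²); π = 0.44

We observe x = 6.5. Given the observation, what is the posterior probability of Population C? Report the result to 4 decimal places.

0.9947

Apply Bayes' rule: the posterior for each component is proportional to its prior times its likelihood at x.
Normal densities:
  p_A = (1/(1.2·√(2π)))·exp(−(6.5−2.3)²/(2·1.2²)) = 0.332452·exp(-6.12500) = 0.000727236
  p_B = (1/(1.2·√(2π)))·exp(−(6.5−2.7)²/(2·1.2²)) = 0.332452·exp(-5.01389) = 0.00220915
  p_C = (1/(1.2·√(2π)))·exp(−(6.5−7.6)²/(2·1.2²)) = 0.332452·exp(-0.42014) = 0.218406
Unnormalised posteriors:
  P(Z=A)·p_A = 0.49 × 0.000727236 = 0.000356345
  P(Z=B)·p_B = 0.07 × 0.00220915 = 0.00015464
  P(Z=C)·p_C = 0.44 × 0.218406 = 0.0960987
Denominator: 0.000356345 + 0.00015464 + 0.0960987 = 0.0966097
P(Population C | x) ≈ 0.9947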